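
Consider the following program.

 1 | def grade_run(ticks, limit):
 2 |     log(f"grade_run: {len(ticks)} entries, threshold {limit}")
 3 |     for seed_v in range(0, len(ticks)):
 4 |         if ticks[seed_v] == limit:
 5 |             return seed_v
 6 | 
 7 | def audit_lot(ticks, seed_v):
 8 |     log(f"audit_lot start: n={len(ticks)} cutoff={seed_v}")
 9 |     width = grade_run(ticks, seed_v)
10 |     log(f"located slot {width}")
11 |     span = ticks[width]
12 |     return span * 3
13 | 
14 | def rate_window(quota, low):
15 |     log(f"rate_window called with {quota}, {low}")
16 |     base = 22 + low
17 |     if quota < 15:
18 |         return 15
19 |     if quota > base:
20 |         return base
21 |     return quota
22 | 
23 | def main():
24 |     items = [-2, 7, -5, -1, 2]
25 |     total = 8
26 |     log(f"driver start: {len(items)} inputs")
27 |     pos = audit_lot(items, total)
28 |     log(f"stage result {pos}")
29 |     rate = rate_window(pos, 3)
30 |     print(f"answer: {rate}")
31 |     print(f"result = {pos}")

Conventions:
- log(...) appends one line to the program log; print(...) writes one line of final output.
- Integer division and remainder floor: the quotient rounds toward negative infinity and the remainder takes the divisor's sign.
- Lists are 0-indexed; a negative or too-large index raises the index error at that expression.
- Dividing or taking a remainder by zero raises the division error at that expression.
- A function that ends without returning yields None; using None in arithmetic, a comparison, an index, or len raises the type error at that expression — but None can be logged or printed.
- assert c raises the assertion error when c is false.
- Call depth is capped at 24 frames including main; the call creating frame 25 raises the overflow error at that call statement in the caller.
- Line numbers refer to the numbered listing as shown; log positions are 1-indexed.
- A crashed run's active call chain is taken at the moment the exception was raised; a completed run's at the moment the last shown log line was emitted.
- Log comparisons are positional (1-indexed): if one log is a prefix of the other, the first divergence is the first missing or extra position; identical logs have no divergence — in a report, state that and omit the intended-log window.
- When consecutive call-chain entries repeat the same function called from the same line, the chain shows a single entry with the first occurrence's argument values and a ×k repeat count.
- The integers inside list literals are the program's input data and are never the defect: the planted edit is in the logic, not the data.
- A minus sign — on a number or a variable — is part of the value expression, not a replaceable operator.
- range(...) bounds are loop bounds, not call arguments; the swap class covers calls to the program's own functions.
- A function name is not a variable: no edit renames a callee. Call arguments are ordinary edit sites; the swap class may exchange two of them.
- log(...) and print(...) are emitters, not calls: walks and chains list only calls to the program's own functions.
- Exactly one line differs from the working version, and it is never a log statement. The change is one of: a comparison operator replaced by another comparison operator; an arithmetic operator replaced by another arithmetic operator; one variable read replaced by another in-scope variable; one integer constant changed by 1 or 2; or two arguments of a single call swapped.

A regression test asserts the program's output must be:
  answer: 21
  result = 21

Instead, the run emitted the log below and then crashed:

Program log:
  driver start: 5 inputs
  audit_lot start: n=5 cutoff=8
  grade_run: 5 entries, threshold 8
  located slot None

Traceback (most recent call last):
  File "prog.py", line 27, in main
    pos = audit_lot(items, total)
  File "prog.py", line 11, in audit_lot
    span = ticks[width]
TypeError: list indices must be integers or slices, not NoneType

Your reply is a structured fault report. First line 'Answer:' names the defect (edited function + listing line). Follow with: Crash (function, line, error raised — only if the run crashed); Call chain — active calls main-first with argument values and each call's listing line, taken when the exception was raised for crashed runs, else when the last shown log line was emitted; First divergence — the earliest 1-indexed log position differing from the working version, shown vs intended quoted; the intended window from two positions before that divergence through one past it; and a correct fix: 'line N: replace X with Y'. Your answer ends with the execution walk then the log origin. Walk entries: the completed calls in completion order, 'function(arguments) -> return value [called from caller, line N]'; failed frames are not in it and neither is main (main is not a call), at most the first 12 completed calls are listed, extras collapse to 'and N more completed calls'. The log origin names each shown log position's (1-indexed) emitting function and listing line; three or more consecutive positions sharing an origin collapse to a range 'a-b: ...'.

Answer: the defect is in main at line 25.
Core observation: Log line 2 is where behavior first shows: 'audit_lot start: n=5 cutoff=8' appears instead of 'audit_lot start: n=5 cutoff=7'.
Crash: audit_lot, line 11, TypeError.
Call chain: main -> audit_lot([-2, 7, -5, -1, 2], 8) (called at line 27).
First divergence: position 2; shown 'audit_lot start: n=5 cutoff=8' vs intended 'audit_lot start: n=5 cutoff=7'.
Intended log window:
  1: driver start: 5 inputs
  2: audit_lot start: n=5 cutoff=7
  3: grade_run: 5 entries, threshold 7
Execution walk:
  grade_run([-2, 7, -5, -1, 2], 8) -> None  [called from audit_lot, line 9]
Log origin:
  1: logged in main at line 26
  2: logged in audit_lot at line 8
  3: logged in grade_run at line 2
  4: logged in audit_lot at line 10
A correct fix: line 25: replace `8` with `7`.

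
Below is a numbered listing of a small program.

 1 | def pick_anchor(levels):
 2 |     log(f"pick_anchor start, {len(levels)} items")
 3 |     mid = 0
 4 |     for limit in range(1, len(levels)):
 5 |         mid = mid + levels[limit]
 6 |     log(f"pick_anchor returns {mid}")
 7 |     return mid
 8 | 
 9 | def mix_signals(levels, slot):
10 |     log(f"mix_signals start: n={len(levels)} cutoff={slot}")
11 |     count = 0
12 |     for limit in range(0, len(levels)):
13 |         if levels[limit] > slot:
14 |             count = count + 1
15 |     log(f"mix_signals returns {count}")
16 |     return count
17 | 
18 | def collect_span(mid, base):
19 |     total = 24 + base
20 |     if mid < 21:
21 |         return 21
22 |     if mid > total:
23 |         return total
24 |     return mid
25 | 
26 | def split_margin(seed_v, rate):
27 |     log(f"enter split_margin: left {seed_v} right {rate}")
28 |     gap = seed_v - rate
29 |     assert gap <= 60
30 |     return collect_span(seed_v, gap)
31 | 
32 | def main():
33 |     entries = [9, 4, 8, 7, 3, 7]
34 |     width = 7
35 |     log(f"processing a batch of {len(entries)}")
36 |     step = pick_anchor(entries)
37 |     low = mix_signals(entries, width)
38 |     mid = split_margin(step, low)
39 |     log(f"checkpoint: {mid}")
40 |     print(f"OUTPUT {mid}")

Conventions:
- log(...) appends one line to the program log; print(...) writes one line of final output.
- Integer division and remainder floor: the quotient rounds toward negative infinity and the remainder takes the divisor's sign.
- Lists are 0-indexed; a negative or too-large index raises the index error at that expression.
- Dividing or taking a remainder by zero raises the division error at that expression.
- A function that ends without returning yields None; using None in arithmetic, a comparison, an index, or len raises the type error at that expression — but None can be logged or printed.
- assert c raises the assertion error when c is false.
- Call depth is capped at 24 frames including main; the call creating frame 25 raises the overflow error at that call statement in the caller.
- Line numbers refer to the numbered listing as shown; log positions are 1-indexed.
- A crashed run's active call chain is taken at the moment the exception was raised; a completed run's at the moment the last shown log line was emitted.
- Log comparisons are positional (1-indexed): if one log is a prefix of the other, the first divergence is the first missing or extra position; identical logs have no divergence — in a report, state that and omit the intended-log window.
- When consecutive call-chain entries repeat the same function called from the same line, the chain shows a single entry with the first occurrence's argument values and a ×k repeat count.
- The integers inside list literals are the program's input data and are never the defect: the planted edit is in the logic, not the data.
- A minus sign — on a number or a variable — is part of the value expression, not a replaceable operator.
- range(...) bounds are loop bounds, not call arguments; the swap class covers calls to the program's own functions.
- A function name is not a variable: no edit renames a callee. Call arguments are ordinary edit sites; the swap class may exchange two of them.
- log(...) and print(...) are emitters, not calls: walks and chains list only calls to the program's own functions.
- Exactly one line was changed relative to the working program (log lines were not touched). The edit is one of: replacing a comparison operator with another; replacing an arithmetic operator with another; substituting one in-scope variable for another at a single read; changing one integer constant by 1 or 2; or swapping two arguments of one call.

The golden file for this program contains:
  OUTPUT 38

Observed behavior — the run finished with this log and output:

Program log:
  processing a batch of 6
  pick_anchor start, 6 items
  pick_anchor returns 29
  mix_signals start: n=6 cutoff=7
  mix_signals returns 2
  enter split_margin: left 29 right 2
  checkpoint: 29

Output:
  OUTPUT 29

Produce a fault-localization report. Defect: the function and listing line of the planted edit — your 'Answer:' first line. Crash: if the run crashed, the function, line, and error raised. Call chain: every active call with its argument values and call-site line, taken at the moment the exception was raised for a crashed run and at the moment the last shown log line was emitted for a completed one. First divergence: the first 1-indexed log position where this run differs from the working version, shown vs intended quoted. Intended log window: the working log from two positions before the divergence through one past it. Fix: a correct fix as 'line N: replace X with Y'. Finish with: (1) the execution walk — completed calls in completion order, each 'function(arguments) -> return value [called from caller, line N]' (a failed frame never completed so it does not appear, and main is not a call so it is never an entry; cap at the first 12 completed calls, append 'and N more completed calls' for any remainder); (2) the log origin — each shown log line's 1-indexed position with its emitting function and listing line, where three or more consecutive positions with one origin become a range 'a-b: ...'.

Answer: the defect is in pick_anchor at line 4.
Core observation: Log line 3 is where behavior first shows: 'pick_anchor returns 29' appears instead of 'pick_anchor returns 38'.
Call chain: main.
First divergence: at position 3 the run shows 'pick_anchor returns 29' where the working version logs 'pick_anchor returns 38'.
Intended log window:
  1: processing a batch of 6
  2: pick_anchor start, 6 items
  3: pick_anchor returns 38
  4: mix_signals start: n=6 cutoff=7
Execution walk:
  pick_anchor([9, 4, 8, 7, 3, 7]) -> 29  [called from main, line 36]
  mix_signals([9, 4, 8, 7, 3, 7], 7) -> 2  [called from main, line 37]
  collect_span(29, 27) -> 29  [called from split_margin, line 30]
  split_margin(29, 2) -> 29  [called from main, line 38]
Origin of each log line:
  1: logged in main at line 35
  2: logged in pick_anchor at line 2
  3: logged in pick_anchor at line 6
  4: logged in mix_signals at line 10
  5: logged in mix_signals at line 15
  6: logged in split_margin at line 27
  7: logged in main at line 39
A correct fix: line 4: replace `1` with `0`.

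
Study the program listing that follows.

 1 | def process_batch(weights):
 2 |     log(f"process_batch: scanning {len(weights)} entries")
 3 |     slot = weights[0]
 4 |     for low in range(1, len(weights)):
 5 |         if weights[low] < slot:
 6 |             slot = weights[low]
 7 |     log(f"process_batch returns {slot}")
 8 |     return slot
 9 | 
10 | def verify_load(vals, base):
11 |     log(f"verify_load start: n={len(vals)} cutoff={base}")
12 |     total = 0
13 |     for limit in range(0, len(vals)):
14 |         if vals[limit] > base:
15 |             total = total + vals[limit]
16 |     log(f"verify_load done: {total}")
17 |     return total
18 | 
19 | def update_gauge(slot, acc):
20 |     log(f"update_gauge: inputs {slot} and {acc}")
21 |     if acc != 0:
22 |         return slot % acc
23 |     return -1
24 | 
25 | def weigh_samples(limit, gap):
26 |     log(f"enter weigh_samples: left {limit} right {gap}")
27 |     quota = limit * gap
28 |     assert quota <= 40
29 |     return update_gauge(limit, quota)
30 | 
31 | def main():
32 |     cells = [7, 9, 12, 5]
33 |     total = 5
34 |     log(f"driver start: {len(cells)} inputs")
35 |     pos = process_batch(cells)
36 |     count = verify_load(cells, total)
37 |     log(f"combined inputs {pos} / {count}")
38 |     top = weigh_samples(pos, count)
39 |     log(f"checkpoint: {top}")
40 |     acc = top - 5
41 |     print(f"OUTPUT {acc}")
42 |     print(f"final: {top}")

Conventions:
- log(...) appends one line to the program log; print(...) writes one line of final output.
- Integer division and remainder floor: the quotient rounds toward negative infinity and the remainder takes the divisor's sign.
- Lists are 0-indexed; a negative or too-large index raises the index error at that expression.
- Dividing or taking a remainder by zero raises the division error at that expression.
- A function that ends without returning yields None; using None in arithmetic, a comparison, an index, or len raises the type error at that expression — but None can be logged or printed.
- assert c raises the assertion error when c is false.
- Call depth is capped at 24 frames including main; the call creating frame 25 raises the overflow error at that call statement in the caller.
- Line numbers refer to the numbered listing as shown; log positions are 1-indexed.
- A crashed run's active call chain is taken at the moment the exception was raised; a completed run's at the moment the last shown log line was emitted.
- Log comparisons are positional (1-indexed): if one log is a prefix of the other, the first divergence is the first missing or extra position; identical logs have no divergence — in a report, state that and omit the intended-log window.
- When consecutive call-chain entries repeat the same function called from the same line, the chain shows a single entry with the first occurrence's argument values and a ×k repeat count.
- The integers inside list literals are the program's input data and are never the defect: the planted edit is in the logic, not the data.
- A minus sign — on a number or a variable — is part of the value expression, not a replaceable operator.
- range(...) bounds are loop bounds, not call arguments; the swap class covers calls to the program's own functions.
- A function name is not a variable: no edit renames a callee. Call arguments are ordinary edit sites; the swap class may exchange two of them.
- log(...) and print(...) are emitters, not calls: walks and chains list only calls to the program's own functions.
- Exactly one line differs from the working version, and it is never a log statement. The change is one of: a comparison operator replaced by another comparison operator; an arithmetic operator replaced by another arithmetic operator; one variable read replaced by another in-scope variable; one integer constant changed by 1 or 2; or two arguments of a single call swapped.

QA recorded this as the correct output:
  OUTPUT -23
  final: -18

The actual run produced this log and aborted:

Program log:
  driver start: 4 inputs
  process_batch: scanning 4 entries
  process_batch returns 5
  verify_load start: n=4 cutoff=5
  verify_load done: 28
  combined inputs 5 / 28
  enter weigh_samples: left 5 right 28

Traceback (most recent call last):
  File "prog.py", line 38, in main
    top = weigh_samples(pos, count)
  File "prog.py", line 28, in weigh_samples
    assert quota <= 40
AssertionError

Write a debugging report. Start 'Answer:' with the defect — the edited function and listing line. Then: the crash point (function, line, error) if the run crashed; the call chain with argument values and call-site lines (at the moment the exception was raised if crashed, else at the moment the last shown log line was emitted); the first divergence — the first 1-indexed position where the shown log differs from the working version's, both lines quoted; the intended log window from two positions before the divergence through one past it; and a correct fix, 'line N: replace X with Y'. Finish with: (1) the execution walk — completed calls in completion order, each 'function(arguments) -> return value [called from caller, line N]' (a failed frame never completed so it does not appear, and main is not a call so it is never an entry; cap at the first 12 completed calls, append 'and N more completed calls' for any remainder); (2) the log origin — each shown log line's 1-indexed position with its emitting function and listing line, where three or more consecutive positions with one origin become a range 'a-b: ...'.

Answer: the defect is in weigh_samples at line 27.
Core observation: A complete run would log 'update_gauge: inputs 5 and -23' next, but this one stopped at 7 lines.
Crash: weigh_samples, line 28, AssertionError.
Call chain: main -> weigh_samples(5, 28) (called at line 38).
First divergence: position 8 (shown log ended at 7 lines; the working version continues: 'update_gauge: inputs 5 and -23').
Intended log window:
  6: combined inputs 5 / 28
  7: enter weigh_samples: left 5 right 28
  8: update_gauge: inputs 5 and -23
  9: checkpoint: -18
Execution walk:
  process_batch([7, 9, 12, 5]) -> 5  [called from main, line 35]
  verify_load([7, 9, 12, 5], 5) -> 28  [called from main, line 36]
Log line origins:
  1: from main, line 34
  2: from process_batch, line 2
  3: from process_batch, line 7
  4: from verify_load, line 11
  5: from verify_load, line 16
  6: from main, line 37
  7: from weigh_samples, line 26
A correct fix: line 27: replace `*` with `-`.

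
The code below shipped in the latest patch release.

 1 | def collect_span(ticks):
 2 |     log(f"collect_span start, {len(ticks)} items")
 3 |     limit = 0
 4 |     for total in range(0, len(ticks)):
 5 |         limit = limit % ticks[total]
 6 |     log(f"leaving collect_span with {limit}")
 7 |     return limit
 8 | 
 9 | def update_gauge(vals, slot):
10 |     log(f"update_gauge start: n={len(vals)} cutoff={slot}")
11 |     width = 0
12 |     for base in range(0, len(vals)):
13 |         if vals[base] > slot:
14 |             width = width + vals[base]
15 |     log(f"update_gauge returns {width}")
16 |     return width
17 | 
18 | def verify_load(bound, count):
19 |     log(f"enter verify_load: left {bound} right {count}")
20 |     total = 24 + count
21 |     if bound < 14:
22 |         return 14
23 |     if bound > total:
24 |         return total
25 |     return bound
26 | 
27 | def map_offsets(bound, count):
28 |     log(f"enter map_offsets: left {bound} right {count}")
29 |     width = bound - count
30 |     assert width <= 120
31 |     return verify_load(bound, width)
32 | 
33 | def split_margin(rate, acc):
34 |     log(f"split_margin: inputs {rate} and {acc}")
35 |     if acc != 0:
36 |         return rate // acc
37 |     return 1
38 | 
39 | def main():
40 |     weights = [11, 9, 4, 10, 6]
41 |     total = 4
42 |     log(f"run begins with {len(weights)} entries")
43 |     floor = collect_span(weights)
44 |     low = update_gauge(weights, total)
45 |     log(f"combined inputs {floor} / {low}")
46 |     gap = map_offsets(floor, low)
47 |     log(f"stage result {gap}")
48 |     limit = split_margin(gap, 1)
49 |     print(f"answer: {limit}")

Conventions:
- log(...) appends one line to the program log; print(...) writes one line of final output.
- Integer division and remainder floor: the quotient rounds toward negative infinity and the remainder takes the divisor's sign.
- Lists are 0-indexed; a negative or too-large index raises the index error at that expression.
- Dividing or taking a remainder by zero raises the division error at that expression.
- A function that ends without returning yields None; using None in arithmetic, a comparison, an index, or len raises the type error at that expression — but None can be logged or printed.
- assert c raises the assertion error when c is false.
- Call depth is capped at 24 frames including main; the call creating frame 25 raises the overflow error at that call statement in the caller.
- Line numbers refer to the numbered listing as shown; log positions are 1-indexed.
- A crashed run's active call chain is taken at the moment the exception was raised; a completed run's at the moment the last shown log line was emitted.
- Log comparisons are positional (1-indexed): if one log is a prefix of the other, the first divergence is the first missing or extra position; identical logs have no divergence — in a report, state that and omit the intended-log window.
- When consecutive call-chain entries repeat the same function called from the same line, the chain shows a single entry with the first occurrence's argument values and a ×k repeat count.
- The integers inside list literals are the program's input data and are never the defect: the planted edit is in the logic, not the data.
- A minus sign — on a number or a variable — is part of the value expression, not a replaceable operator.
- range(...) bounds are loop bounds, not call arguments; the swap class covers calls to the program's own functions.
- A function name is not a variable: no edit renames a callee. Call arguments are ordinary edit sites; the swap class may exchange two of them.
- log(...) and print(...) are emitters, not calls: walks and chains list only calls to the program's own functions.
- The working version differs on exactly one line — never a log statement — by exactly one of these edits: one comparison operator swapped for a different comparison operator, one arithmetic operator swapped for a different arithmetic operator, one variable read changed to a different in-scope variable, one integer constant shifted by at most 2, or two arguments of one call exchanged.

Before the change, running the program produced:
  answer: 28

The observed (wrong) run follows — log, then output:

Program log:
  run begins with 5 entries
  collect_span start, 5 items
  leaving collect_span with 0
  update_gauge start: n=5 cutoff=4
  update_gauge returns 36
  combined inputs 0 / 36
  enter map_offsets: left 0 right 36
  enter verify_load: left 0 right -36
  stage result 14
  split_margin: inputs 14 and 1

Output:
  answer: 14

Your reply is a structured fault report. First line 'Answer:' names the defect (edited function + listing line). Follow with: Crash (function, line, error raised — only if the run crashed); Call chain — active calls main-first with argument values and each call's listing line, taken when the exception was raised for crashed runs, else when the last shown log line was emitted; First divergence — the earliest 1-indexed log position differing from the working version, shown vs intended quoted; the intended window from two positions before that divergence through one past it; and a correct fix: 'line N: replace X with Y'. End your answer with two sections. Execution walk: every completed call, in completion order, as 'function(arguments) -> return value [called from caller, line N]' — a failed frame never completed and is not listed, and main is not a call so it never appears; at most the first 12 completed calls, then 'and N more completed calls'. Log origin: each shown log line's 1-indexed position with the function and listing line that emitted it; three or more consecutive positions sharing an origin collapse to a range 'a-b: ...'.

Answer: the defect is in collect_span at line 5.
Core observation: Everything matches until log position 3, which reads 'leaving collect_span with 0' in place of 'leaving collect_span with 40'.
Call chain: main -> split_margin(14, 1) (called at line 48).
First divergence: position 3 — the shown line 'leaving collect_span with 0' should read 'leaving collect_span with 40'.
Intended log window:
  1: run begins with 5 entries
  2: collect_span start, 5 items
  3: leaving collect_span with 40
  4: update_gauge start: n=5 cutoff=4
Execution walk:
  collect_span([11, 9, 4, 10, 6]) -> 0  [called from main, line 43]
  update_gauge([11, 9, 4, 10, 6], 4) -> 36  [called from main, line 44]
  verify_load(0, -36) -> 14  [called from map_offsets, line 31]
  map_offsets(0, 36) -> 14  [called from main, line 46]
  split_margin(14, 1) -> 14  [called from main, line 48]
Log origin:
  1 — main, line 42
  2 — collect_span, line 2
  3 — collect_span, line 6
  4 — update_gauge, line 10
  5 — update_gauge, line 15
  6 — main, line 45
  7 — map_offsets, line 28
  8 — verify_load, line 19
  9 — main, line 47
  10 — split_margin, line 34
A correct fix: line 5: replace `%` with `+`.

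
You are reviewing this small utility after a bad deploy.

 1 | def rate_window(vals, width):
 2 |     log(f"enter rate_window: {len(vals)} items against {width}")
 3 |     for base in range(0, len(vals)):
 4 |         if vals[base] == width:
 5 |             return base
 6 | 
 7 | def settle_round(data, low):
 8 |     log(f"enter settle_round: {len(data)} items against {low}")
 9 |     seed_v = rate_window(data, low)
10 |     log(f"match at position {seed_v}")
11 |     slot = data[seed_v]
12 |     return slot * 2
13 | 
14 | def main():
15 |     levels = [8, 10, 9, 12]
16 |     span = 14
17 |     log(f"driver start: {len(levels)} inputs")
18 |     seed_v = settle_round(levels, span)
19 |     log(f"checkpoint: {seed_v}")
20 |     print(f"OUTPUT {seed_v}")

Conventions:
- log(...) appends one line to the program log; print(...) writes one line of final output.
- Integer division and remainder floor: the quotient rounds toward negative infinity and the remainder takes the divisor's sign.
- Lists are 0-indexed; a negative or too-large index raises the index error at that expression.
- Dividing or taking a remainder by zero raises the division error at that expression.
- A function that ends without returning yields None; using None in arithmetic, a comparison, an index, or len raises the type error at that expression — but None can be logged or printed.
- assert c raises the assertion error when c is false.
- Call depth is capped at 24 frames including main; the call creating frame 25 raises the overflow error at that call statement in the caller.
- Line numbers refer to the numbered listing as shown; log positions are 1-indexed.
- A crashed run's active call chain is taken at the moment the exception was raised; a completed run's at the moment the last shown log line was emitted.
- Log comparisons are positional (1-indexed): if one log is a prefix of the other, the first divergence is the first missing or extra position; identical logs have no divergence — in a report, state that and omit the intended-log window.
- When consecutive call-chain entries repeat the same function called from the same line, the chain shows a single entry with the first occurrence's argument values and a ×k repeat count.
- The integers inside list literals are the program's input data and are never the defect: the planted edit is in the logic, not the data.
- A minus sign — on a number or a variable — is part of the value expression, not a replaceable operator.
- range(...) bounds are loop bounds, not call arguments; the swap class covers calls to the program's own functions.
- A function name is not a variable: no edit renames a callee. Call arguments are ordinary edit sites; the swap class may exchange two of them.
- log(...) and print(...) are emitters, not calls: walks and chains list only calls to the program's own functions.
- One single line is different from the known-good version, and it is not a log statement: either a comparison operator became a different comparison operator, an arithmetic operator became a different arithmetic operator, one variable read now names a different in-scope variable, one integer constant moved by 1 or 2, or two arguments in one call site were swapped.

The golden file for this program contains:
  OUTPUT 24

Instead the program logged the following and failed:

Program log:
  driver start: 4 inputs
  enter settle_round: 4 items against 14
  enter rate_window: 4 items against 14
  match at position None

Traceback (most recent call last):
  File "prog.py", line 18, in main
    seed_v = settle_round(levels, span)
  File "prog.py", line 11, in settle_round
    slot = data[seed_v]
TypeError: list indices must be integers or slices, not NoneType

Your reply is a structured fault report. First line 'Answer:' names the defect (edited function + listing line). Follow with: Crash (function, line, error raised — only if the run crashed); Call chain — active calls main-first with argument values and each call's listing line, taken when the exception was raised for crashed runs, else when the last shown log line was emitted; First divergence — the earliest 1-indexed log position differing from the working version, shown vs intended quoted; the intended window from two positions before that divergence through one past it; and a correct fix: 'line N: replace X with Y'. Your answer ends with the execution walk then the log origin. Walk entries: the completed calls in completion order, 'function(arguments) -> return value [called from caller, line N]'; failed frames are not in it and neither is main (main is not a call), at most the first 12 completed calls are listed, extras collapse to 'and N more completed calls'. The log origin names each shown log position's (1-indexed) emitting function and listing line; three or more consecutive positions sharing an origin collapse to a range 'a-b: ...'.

Answer: the defect is in main at line 16.
The tell: At log position 2 the runs split — shown 'enter settle_round: 4 items against 14', but the working version logs 'enter settle_round: 4 items against 12'.
Crash: settle_round, line 11, TypeError.
Call chain: main -> settle_round([8, 10, 9, 12], 14) (called at line 18).
First divergence: position 2 — shown 'enter settle_round: 4 items against 14', intended 'enter settle_round: 4 items against 12'.
Intended log window:
  1: driver start: 4 inputs
  2: enter settle_round: 4 items against 12
  3: enter rate_window: 4 items against 12
Execution walk:
  rate_window([8, 10, 9, 12], 14) -> None  [called from settle_round, line 9]
Log line origins:
  1: emitted by main (line 17)
  2: emitted by settle_round (line 8)
  3: emitted by rate_window (line 2)
  4: emitted by settle_round (line 10)
A correct fix: line 16: replace `14` with `12`.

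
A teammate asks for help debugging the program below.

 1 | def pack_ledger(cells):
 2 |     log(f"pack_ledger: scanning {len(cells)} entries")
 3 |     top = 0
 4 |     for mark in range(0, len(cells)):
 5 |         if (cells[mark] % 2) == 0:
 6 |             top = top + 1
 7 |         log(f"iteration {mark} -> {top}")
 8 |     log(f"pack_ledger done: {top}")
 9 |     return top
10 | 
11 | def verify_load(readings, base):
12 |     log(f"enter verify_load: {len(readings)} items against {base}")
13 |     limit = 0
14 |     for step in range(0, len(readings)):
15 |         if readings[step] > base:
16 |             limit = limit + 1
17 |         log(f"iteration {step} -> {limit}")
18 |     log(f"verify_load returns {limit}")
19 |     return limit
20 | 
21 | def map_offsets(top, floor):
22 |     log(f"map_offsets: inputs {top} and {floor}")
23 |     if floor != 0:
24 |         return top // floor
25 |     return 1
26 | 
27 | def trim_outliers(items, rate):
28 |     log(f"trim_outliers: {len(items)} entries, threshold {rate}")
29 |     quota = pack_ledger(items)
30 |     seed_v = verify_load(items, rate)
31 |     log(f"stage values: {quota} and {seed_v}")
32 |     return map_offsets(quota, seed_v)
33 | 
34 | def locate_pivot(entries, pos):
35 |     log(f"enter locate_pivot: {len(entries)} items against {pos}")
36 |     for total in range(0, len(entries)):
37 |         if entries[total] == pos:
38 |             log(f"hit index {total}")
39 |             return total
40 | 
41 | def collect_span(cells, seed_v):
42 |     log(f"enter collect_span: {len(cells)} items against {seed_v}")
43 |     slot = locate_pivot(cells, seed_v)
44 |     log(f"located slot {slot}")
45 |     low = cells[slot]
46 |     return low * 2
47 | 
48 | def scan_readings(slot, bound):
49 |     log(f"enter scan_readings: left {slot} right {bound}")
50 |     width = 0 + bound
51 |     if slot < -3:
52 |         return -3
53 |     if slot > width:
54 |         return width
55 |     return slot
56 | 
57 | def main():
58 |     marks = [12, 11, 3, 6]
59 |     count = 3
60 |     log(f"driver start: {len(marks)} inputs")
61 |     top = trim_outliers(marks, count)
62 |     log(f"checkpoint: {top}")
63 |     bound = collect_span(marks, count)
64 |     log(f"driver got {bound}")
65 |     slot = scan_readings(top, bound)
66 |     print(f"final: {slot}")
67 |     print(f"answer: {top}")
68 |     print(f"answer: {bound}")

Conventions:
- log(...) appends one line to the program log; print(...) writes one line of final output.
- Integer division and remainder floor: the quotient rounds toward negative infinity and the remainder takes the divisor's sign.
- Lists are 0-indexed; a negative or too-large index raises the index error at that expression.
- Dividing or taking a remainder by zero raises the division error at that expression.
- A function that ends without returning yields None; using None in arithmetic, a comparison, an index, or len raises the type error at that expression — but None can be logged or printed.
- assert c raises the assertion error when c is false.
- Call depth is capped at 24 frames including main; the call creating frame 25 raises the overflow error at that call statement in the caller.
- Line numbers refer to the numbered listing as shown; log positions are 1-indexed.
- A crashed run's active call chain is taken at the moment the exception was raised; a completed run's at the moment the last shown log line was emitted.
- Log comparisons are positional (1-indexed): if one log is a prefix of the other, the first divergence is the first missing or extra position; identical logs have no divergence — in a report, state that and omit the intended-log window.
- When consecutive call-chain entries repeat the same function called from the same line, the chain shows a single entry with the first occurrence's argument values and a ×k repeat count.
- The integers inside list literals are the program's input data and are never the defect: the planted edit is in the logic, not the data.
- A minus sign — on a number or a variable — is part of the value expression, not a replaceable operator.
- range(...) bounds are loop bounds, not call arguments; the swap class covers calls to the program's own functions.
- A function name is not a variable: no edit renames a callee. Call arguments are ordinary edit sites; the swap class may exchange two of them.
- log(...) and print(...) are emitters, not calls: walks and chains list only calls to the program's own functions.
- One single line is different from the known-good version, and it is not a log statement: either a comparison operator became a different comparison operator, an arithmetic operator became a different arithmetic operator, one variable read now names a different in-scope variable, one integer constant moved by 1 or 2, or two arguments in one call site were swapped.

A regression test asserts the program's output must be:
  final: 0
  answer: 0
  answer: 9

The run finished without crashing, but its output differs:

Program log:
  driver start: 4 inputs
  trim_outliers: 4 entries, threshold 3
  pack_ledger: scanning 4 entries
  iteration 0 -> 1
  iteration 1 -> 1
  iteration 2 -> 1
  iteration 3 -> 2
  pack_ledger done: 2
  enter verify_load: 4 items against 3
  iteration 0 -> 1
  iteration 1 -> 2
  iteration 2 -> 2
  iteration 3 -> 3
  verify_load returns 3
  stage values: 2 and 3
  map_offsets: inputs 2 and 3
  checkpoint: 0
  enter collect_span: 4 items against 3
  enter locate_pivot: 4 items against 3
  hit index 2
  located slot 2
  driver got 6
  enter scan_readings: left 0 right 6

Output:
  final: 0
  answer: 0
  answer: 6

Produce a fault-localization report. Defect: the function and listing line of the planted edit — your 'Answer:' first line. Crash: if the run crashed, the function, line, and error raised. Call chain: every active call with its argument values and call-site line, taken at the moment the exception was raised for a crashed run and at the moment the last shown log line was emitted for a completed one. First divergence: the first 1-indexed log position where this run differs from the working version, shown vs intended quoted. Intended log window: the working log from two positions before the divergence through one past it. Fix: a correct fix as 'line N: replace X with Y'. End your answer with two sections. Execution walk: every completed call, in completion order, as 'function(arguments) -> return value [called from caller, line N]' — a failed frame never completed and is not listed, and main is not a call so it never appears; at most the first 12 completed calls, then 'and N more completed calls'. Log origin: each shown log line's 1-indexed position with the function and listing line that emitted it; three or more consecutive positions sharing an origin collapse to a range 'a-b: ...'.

Answer: the defect is in collect_span at line 46.
Core observation: The log first diverges at position 22: the faulty run prints 'driver got 6' where the working version prints 'driver got 9'.
Call chain: main -> scan_readings(0, 6) (called at line 65).
First divergence: position 22; shown 'driver got 6' vs intended 'driver got 9'.
Intended log window:
  20: hit index 2
  21: located slot 2
  22: driver got 9
  23: enter scan_readings: left 0 right 9
Execution walk:
  pack_ledger([12, 11, 3, 6]) -> 2  [called from trim_outliers, line 29]
  verify_load([12, 11, 3, 6], 3) -> 3  [called from trim_outliers, line 30]
  map_offsets(2, 3) -> 0  [called from trim_outliers, line 32]
  trim_outliers([12, 11, 3, 6], 3) -> 0  [called from main, line 61]
  locate_pivot([12, 11, 3, 6], 3) -> 2  [called from collect_span, line 43]
  collect_span([12, 11, 3, 6], 3) -> 6  [called from main, line 63]
  scan_readings(0, 6) -> 0  [called from main, line 65]
Log origins:
  1: emitted by main (line 60)
  2: emitted by trim_outliers (line 28)
  3: emitted by pack_ledger (line 2)
  4-7: emitted by pack_ledger (line 7)
  8: emitted by pack_ledger (line 8)
  9: emitted by verify_load (line 12)
  10-13: emitted by verify_load (line 17)
  14: emitted by verify_load (line 18)
  15: emitted by trim_outliers (line 31)
  16: emitted by map_offsets (line 22)
  17: emitted by main (line 62)
  18: emitted by collect_span (line 42)
  19: emitted by locate_pivot (line 35)
  20: emitted by locate_pivot (line 38)
  21: emitted by collect_span (line 44)
  22: emitted by main (line 64)
  23: emitted by scan_readings (line 49)
A correct fix: line 46: replace `2` with `3`.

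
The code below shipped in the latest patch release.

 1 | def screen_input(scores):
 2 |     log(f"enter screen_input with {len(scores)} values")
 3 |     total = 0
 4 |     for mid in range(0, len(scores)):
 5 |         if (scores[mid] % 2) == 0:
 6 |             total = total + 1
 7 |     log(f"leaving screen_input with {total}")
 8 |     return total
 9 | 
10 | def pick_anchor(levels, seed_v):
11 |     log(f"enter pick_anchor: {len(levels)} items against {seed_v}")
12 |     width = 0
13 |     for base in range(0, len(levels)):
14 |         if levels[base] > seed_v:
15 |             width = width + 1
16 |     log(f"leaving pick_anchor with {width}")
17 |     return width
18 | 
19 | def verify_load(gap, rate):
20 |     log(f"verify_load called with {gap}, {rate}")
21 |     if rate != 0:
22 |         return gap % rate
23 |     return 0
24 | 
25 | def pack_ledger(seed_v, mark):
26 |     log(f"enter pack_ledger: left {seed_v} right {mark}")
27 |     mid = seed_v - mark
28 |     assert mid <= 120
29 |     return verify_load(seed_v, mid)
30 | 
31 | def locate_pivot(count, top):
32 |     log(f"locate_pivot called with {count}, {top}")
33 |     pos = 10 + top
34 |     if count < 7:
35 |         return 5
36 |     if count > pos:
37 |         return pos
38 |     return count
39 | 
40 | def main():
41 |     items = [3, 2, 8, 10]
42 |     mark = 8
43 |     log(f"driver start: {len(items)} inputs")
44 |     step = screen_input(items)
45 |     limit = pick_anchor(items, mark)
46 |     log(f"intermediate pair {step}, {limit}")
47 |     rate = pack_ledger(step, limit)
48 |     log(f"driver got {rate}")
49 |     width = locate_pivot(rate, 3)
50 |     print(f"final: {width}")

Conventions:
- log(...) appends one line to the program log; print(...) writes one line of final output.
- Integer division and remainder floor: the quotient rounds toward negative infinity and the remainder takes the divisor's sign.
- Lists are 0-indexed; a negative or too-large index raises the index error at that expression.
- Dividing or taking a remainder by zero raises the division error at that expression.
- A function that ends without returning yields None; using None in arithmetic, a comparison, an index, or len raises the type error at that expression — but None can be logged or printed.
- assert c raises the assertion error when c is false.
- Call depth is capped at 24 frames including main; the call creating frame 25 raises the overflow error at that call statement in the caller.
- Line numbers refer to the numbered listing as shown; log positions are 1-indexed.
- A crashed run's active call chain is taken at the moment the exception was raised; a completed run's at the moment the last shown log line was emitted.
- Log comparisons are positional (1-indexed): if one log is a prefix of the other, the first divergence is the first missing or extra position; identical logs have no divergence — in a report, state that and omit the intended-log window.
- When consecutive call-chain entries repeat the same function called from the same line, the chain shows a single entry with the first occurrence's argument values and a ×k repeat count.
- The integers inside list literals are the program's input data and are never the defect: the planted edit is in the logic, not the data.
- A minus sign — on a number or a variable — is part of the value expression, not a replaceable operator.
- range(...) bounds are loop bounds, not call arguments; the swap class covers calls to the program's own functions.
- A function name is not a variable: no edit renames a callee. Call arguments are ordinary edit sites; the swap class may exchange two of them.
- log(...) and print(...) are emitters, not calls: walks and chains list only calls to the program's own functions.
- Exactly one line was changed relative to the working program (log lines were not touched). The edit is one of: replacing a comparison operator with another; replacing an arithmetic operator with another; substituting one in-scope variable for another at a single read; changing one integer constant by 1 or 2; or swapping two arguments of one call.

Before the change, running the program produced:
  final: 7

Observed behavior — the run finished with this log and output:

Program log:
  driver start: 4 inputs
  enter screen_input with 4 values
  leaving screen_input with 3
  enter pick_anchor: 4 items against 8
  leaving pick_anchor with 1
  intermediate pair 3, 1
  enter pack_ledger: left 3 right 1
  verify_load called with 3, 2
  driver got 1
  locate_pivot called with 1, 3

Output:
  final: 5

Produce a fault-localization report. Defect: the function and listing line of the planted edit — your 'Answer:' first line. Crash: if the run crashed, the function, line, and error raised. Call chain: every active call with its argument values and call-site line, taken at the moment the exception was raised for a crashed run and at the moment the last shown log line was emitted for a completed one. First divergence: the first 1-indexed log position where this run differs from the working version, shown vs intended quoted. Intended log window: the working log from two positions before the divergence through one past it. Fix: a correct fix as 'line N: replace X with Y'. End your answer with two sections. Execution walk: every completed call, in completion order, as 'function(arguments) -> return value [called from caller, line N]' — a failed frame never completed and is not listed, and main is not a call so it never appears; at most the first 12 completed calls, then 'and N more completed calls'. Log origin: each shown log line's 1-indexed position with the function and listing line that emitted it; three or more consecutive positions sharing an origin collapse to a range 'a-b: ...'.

Answer: the defect is in locate_pivot at line 35.
Core observation: No log line changed; the fault shows up purely in the output.
Call chain: main -> locate_pivot(1, 3) (called at line 49).
First divergence: none (the log streams are identical).
Execution walk:
  screen_input([3, 2, 8, 10]) -> 3  [called from main, line 44]
  pick_anchor([3, 2, 8, 10], 8) -> 1  [called from main, line 45]
  verify_load(3, 2) -> 1  [called from pack_ledger, line 29]
  pack_ledger(3, 1) -> 1  [called from main, line 47]
  locate_pivot(1, 3) -> 5  [called from main, line 49]
Log origin:
  1 — main, line 43
  2 — screen_input, line 2
  3 — screen_input, line 7
  4 — pick_anchor, line 11
  5 — pick_anchor, line 16
  6 — main, line 46
  7 — pack_ledger, line 26
  8 — verify_load, line 20
  9 — main, line 48
  10 — locate_pivot, line 32
A correct fix: line 35: replace `5` with `7`.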